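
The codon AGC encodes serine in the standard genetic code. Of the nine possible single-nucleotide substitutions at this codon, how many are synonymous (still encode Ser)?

1

Position 1: none → 0 synonymous.
Position 2: none → 0 synonymous.
Position 3: AGT → 1 synonymous.
Total: 0 + 0 + 1 = 1.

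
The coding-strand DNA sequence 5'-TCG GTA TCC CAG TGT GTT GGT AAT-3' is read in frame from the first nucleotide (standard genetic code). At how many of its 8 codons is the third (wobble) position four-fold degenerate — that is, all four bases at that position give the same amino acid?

Codon 1 TCG (Ser): third position 4-fold.
Codon 2 GTA (Val): third position 4-fold.
Codon 3 TCC (Ser): third position 4-fold.
Codon 4 CAG (Gln): third position 2-fold.
Codon 5 TGT (Cys): third position 2-fold.
Codon 6 GTT (Val): third position 4-fold.
Codon 7 GGT (Gly): third position 4-fold.
Codon 8 AAT (Asn): third position 2-fold.
Four-fold degenerate third positions: 5.

5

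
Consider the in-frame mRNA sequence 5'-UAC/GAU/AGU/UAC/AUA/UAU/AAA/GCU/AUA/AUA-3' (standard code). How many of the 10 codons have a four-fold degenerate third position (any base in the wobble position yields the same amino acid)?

1

Codon 1 UAC (Tyr): third position 2-fold.
Codon 2 GAU (Asp): third position 2-fold.
Codon 3 AGU (Ser): third position 2-fold.
Codon 4 UAC (Tyr): third position 2-fold.
Codon 5 AUA (Ile): third position 3-fold.
Codon 6 UAU (Tyr): third position 2-fold.
Codon 7 AAA (Lys): third position 2-fold.
Codon 8 GCU (Ala): third position 4-fold.
Codon 9 AUA (Ile): third position 3-fold.
Codon 10 AUA (Ile): third position 3-fold.
Four-fold degenerate third positions: 1.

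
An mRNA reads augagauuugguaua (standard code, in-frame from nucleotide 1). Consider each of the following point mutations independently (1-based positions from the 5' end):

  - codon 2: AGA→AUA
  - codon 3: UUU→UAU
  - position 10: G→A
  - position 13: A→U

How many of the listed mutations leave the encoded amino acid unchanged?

Codon 2: AGA (Arg) → AUA (Ile) — missense.
Codon 3: UUU (Phe) → UAU (Tyr) — missense.
Codon 4: GGU (Gly) → AGU (Ser) — missense.
Codon 5: AUA (Ile) → UUA (Leu) — missense.
Synonymous: 0 of 4.

0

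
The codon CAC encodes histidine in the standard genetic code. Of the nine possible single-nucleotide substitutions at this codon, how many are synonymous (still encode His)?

Position 1: none → 0 synonymous.
Position 2: none → 0 synonymous.
Position 3: CAT → 1 synonymous.
Total: 0 + 0 + 1 = 1.

1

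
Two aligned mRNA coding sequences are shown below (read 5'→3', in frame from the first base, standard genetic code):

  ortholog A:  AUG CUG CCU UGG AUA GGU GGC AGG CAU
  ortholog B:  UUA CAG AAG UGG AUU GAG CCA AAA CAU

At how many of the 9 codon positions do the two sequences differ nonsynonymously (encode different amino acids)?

6

Codon 1: AUG Met / UUA Leu — nonsynonymous.
Codon 2: CUG Leu / CAG Gln — nonsynonymous.
Codon 3: CCU Pro / AAG Lys — nonsynonymous.
Codon 4: UGG Trp / UGG Trp — identical.
Codon 5: AUA Ile / AUU Ile — synonymous.
Codon 6: GGU Gly / GAG Glu — nonsynonymous.
Codon 7: GGC Gly / CCA Pro — nonsynonymous.
Codon 8: AGG Arg / AAA Lys — nonsynonymous.
Codon 9: CAU His / CAU His — identical.
Nonsynonymous differences: 6.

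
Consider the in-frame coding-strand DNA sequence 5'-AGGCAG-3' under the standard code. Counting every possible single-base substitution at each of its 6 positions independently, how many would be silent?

3

Codon 1 (AGG, Arg): 2 synonymous substitutions.
Codon 2 (CAG, Gln): 1 synonymous substitution.
Total: 2 + 1 = 3.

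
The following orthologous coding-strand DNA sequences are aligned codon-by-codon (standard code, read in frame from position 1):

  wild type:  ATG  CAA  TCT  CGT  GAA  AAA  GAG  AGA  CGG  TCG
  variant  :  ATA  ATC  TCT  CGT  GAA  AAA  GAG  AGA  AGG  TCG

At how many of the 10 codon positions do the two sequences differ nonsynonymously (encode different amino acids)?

2

Codon 1: ATG Met / ATA Ile — nonsynonymous.
Codon 2: CAA Gln / ATC Ile — nonsynonymous.
Codon 3: TCT Ser / TCT Ser — identical.
Codon 4: CGT Arg / CGT Arg — identical.
Codon 5: GAA Glu / GAA Glu — identical.
Codon 6: AAA Lys / AAA Lys — identical.
Codon 7: GAG Glu / GAG Glu — identical.
Codon 8: AGA Arg / AGA Arg — identical.
Codon 9: CGG Arg / AGG Arg — synonymous.
Codon 10: TCG Ser / TCG Ser — identical.
Nonsynonymous differences: 2.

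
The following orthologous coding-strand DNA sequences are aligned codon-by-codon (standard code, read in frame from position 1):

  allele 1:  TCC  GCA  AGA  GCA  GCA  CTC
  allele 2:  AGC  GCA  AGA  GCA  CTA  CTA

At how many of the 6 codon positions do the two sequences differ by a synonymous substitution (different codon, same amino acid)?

2

Codon 1: TCC Ser / AGC Ser — synonymous.
Codon 2: GCA Ala / GCA Ala — identical.
Codon 3: AGA Arg / AGA Arg — identical.
Codon 4: GCA Ala / GCA Ala — identical.
Codon 5: GCA Ala / CTA Leu — nonsynonymous.
Codon 6: CTC Leu / CTA Leu — synonymous.
Synonymous differences: 2.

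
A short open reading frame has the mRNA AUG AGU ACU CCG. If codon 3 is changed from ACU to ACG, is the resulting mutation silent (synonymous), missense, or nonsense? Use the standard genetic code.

silent

Position 9 falls in codon 3: ACU → Thr.
After the substitution the codon is ACG → Thr.
Both encode Thr, so the change is synonymous.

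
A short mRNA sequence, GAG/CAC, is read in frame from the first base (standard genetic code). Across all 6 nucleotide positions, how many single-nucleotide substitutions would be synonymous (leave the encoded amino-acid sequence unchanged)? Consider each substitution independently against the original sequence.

Codon 1 (GAG, Glu): 1 synonymous substitution.
Codon 2 (CAC, His): 1 synonymous substitution.
Total: 1 + 1 = 2.

2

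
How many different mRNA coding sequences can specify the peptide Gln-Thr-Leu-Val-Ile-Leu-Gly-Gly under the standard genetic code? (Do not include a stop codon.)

55296

Gln: 2 codons.
Thr: 4 codons.
Leu: 6 codons.
Val: 4 codons.
Ile: 3 codons.
Leu: 6 codons.
Gly: 4 codons.
Gly: 4 codons.
2 × 4 × 6 × 4 × 3 × 6 × 4 × 4 = 55296.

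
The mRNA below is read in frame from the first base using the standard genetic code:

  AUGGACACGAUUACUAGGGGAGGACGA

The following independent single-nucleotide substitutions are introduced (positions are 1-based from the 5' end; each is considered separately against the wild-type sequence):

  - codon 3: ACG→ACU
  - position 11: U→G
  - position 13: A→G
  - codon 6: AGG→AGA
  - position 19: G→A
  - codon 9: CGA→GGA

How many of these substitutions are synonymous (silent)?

2

Codon 3: ACG (Thr) → ACU (Thr) — synonymous.
Codon 4: AUU (Ile) → AGU (Ser) — missense.
Codon 5: ACU (Thr) → GCU (Ala) — missense.
Codon 6: AGG (Arg) → AGA (Arg) — synonymous.
Codon 7: GGA (Gly) → AGA (Arg) — missense.
Codon 9: CGA (Arg) → GGA (Gly) — missense.
Synonymous: 2 of 6.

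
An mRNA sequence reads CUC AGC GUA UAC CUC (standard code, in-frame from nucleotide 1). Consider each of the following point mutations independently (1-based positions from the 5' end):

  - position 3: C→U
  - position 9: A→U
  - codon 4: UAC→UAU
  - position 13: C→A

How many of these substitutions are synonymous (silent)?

Codon 1: CUC (Leu) → CUU (Leu) — synonymous.
Codon 3: GUA (Val) → GUU (Val) — synonymous.
Codon 4: UAC (Tyr) → UAU (Tyr) — synonymous.
Codon 5: CUC (Leu) → AUC (Ile) — missense.
Synonymous: 3 of 4.

3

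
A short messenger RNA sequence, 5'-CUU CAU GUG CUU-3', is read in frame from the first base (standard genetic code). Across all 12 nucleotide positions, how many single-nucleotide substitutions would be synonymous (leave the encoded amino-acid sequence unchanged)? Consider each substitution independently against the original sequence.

Codon 1 (CUU, Leu): 3 synonymous substitutions.
Codon 2 (CAU, His): 1 synonymous substitution.
Codon 3 (GUG, Val): 3 synonymous substitutions.
Codon 4 (CUU, Leu): 3 synonymous substitutions.
Total: 3 + 1 + 3 + 3 = 10.

10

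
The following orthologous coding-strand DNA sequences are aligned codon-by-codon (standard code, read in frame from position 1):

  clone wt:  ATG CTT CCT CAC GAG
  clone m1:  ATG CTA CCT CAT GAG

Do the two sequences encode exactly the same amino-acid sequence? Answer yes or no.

yes

Codon 1: ATG Met / ATG Met — identical.
Codon 2: CTT Leu / CTA Leu — synonymous.
Codon 3: CCT Pro / CCT Pro — identical.
Codon 4: CAC His / CAT His — synonymous.
Codon 5: GAG Glu / GAG Glu — identical.
Nonsynonymous differences: 0 → same protein.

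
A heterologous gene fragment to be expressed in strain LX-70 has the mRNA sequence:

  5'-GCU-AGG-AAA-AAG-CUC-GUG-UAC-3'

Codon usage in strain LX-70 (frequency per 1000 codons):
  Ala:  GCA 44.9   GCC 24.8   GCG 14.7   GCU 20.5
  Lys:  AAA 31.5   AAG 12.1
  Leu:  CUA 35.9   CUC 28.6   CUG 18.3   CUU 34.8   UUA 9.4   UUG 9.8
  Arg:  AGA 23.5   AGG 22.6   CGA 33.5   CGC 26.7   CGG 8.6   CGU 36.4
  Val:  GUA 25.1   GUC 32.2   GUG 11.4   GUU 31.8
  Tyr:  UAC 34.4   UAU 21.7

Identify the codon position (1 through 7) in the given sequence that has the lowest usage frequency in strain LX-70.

Codon 1 GCU (Ala): 20.5 per 1000.
Codon 2 AGG (Arg): 22.6 per 1000.
Codon 3 AAA (Lys): 31.5 per 1000.
Codon 4 AAG (Lys): 12.1 per 1000.
Codon 5 CUC (Leu): 28.6 per 1000.
Codon 6 GUG (Val): 11.4 per 1000.
Codon 7 UAC (Tyr): 34.4 per 1000.
Lowest frequency is 11.4 at codon 6.

6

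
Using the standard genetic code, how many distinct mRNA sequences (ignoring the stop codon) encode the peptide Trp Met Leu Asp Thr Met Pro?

192

Trp: 1 codon.
Met: 1 codon.
Leu: 6 codons.
Asp: 2 codons.
Thr: 4 codons.
Met: 1 codon.
Pro: 4 codons.
1 × 1 × 6 × 2 × 4 × 1 × 4 = 192.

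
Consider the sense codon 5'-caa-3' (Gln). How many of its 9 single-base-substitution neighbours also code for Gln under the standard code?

Position 1: none → 0 synonymous.
Position 2: none → 0 synonymous.
Position 3: CAG → 1 synonymous.
Total: 0 + 0 + 1 = 1.

1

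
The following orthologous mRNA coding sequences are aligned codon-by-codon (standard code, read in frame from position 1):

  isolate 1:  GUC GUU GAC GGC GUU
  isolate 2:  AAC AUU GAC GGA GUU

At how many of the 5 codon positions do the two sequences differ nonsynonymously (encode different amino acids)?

Codon 1: GUC Val / AAC Asn — nonsynonymous.
Codon 2: GUU Val / AUU Ile — nonsynonymous.
Codon 3: GAC Asp / GAC Asp — identical.
Codon 4: GGC Gly / GGA Gly — synonymous.
Codon 5: GUU Val / GUU Val — identical.
Nonsynonymous differences: 2.

2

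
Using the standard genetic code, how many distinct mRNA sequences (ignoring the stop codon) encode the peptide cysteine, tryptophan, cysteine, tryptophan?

Cys: 2 codons.
Trp: 1 codon.
Cys: 2 codons.
Trp: 1 codon.
2 × 1 × 2 × 1 = 4.

4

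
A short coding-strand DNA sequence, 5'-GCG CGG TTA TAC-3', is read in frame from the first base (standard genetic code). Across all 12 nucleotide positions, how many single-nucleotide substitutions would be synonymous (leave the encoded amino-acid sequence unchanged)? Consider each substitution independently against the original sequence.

Codon 1 (GCG, Ala): 3 synonymous substitutions.
Codon 2 (CGG, Arg): 4 synonymous substitutions.
Codon 3 (TTA, Leu): 2 synonymous substitutions.
Codon 4 (TAC, Tyr): 1 synonymous substitution.
Total: 3 + 4 + 2 + 1 = 10.

10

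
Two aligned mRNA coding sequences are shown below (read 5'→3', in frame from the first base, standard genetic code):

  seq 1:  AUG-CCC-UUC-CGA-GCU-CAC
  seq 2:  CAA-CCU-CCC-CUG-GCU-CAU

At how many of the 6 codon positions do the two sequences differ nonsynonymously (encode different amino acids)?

Codon 1: AUG Met / CAA Gln — nonsynonymous.
Codon 2: CCC Pro / CCU Pro — synonymous.
Codon 3: UUC Phe / CCC Pro — nonsynonymous.
Codon 4: CGA Arg / CUG Leu — nonsynonymous.
Codon 5: GCU Ala / GCU Ala — identical.
Codon 6: CAC His / CAU His — synonymous.
Nonsynonymous differences: 3.

3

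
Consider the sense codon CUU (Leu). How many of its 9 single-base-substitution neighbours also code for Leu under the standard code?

3

Position 1: none → 0 synonymous.
Position 2: none → 0 synonymous.
Position 3: CUC, CUA, CUG → 3 synonymous.
Total: 0 + 0 + 3 = 3.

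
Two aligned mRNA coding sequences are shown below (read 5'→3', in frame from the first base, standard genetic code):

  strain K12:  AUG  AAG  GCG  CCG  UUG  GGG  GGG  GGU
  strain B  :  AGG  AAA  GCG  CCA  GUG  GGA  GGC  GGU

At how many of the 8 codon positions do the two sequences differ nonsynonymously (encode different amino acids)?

Codon 1: AUG Met / AGG Arg — nonsynonymous.
Codon 2: AAG Lys / AAA Lys — synonymous.
Codon 3: GCG Ala / GCG Ala — identical.
Codon 4: CCG Pro / CCA Pro — synonymous.
Codon 5: UUG Leu / GUG Val — nonsynonymous.
Codon 6: GGG Gly / GGA Gly — synonymous.
Codon 7: GGG Gly / GGC Gly — synonymous.
Codon 8: GGU Gly / GGU Gly — identical.
Nonsynonymous differences: 2.

2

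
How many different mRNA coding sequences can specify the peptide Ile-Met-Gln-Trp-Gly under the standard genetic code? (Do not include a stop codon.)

Ile: 3 codons.
Met: 1 codon.
Gln: 2 codons.
Trp: 1 codon.
Gly: 4 codons.
3 × 1 × 2 × 1 × 4 = 24.

24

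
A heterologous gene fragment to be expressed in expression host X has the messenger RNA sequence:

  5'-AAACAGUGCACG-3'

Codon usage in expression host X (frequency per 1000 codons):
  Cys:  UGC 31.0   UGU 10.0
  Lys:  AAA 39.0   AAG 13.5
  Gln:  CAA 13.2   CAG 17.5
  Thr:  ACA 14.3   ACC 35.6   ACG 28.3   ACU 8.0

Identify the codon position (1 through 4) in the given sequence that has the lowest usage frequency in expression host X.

Codon 1 AAA (Lys): 39.0 per 1000.
Codon 2 CAG (Gln): 17.5 per 1000.
Codon 3 UGC (Cys): 31.0 per 1000.
Codon 4 ACG (Thr): 28.3 per 1000.
Lowest frequency is 17.5 at codon 2.

2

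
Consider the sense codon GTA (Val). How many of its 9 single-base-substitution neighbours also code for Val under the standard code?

Position 1: none → 0 synonymous.
Position 2: none → 0 synonymous.
Position 3: GTT, GTC, GTG → 3 synonymous.
Total: 0 + 0 + 3 = 3.

3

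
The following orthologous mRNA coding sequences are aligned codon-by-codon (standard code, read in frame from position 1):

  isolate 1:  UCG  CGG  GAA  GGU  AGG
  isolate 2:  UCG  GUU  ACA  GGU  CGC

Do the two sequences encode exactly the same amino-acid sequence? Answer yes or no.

no

Codon 1: UCG Ser / UCG Ser — identical.
Codon 2: CGG Arg / GUU Val — nonsynonymous.
Codon 3: GAA Glu / ACA Thr — nonsynonymous.
Codon 4: GGU Gly / GGU Gly — identical.
Codon 5: AGG Arg / CGC Arg — synonymous.
Nonsynonymous differences: 2 → different protein.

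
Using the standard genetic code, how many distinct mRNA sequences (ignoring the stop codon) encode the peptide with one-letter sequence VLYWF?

Val: 4 codons.
Leu: 6 codons.
Tyr: 2 codons.
Trp: 1 codon.
Phe: 2 codons.
4 × 6 × 2 × 1 × 2 = 96.

96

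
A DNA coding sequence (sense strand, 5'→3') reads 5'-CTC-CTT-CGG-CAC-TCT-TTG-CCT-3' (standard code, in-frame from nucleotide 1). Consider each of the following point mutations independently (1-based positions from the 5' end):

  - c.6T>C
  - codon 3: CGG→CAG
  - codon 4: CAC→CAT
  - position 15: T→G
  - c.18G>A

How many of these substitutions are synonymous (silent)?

Codon 2: CTT (Leu) → CTC (Leu) — synonymous.
Codon 3: CGG (Arg) → CAG (Gln) — missense.
Codon 4: CAC (His) → CAT (His) — synonymous.
Codon 5: TCT (Ser) → TCG (Ser) — synonymous.
Codon 6: TTG (Leu) → TTA (Leu) — synonymous.
Synonymous: 4 of 5.

4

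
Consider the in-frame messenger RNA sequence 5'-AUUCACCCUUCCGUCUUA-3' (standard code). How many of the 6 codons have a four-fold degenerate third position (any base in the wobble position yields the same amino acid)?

3

Codon 1 AUU (Ile): third position 3-fold.
Codon 2 CAC (His): third position 2-fold.
Codon 3 CCU (Pro): third position 4-fold.
Codon 4 UCC (Ser): third position 4-fold.
Codon 5 GUC (Val): third position 4-fold.
Codon 6 UUA (Leu): third position 2-fold.
Four-fold degenerate third positions: 3.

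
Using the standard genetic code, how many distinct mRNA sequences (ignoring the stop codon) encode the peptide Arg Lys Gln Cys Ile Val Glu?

Arg: 6 codons.
Lys: 2 codons.
Gln: 2 codons.
Cys: 2 codons.
Ile: 3 codons.
Val: 4 codons.
Glu: 2 codons.
6 × 2 × 2 × 2 × 3 × 4 × 2 = 1152.

1152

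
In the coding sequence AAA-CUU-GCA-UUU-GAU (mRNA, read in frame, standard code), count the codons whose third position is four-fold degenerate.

Codon 1 AAA (Lys): third position 2-fold.
Codon 2 CUU (Leu): third position 4-fold.
Codon 3 GCA (Ala): third position 4-fold.
Codon 4 UUU (Phe): third position 2-fold.
Codon 5 GAU (Asp): third position 2-fold.
Four-fold degenerate third positions: 2.

2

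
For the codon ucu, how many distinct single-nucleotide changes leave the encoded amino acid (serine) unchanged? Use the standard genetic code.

3

Position 1: none → 0 synonymous.
Position 2: none → 0 synonymous.
Position 3: UCC, UCA, UCG → 3 synonymous.
Total: 0 + 0 + 3 = 3.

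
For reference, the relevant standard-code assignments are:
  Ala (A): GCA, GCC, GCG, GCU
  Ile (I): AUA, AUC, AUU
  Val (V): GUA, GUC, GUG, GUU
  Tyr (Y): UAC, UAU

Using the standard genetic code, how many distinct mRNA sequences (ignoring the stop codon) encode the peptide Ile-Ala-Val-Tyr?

96

Ile: 3 codons.
Ala: 4 codons.
Val: 4 codons.
Tyr: 2 codons.
3 × 4 × 4 × 2 = 96.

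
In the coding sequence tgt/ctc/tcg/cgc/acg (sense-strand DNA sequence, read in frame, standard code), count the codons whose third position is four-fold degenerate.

Codon 1 TGT (Cys): third position 2-fold.
Codon 2 CTC (Leu): third position 4-fold.
Codon 3 TCG (Ser): third position 4-fold.
Codon 4 CGC (Arg): third position 4-fold.
Codon 5 ACG (Thr): third position 4-fold.
Four-fold degenerate third positions: 4.

4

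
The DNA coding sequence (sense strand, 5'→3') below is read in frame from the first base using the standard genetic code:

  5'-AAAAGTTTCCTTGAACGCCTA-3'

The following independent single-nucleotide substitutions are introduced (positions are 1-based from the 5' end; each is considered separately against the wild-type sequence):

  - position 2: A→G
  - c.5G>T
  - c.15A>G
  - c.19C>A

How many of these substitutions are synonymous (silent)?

1

Codon 1: AAA (Lys) → AGA (Arg) — missense.
Codon 2: AGT (Ser) → ATT (Ile) — missense.
Codon 5: GAA (Glu) → GAG (Glu) — synonymous.
Codon 7: CTA (Leu) → ATA (Ile) — missense.
Synonymous: 1 of 4.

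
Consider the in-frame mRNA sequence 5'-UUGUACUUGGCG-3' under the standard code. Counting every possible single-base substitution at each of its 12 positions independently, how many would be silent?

8

Codon 1 (UUG, Leu): 2 synonymous substitutions.
Codon 2 (UAC, Tyr): 1 synonymous substitution.
Codon 3 (UUG, Leu): 2 synonymous substitutions.
Codon 4 (GCG, Ala): 3 synonymous substitutions.
Total: 2 + 1 + 2 + 3 = 8.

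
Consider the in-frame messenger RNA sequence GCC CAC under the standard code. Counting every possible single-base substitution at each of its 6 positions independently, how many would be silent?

Codon 1 (GCC, Ala): 3 synonymous substitutions.
Codon 2 (CAC, His): 1 synonymous substitution.
Total: 3 + 1 = 4.

4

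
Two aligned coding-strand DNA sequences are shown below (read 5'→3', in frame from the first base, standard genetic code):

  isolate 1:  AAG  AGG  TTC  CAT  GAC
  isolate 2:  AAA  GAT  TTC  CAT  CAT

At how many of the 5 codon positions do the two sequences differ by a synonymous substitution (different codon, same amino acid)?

1

Codon 1: AAG Lys / AAA Lys — synonymous.
Codon 2: AGG Arg / GAT Asp — nonsynonymous.
Codon 3: TTC Phe / TTC Phe — identical.
Codon 4: CAT His / CAT His — identical.
Codon 5: GAC Asp / CAT His — nonsynonymous.
Synonymous differences: 1.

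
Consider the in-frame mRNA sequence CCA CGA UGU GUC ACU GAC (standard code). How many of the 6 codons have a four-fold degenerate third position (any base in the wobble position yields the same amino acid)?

4

Codon 1 CCA (Pro): third position 4-fold.
Codon 2 CGA (Arg): third position 4-fold.
Codon 3 UGU (Cys): third position 2-fold.
Codon 4 GUC (Val): third position 4-fold.
Codon 5 ACU (Thr): third position 4-fold.
Codon 6 GAC (Asp): third position 2-fold.
Four-fold degenerate third positions: 4.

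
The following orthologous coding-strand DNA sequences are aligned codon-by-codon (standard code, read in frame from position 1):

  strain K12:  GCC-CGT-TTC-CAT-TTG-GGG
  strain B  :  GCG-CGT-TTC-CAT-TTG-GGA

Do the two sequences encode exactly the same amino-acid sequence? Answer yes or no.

yes

Codon 1: GCC Ala / GCG Ala — synonymous.
Codon 2: CGT Arg / CGT Arg — identical.
Codon 3: TTC Phe / TTC Phe — identical.
Codon 4: CAT His / CAT His — identical.
Codon 5: TTG Leu / TTG Leu — identical.
Codon 6: GGG Gly / GGA Gly — synonymous.
Nonsynonymous differences: 0 → same protein.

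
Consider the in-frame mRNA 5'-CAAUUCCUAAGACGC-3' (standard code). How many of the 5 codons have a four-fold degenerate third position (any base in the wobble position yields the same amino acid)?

2

Codon 1 CAA (Gln): third position 2-fold.
Codon 2 UUC (Phe): third position 2-fold.
Codon 3 CUA (Leu): third position 4-fold.
Codon 4 AGA (Arg): third position 2-fold.
Codon 5 CGC (Arg): third position 4-fold.
Four-fold degenerate third positions: 2.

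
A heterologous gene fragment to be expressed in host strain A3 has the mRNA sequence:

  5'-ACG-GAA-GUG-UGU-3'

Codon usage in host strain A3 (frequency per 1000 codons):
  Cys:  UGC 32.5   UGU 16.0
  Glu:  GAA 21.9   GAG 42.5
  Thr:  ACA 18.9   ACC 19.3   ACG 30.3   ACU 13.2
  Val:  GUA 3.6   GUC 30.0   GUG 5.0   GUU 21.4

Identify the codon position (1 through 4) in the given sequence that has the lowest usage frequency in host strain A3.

Codon 1 ACG (Thr): 30.3 per 1000.
Codon 2 GAA (Glu): 21.9 per 1000.
Codon 3 GUG (Val): 5.0 per 1000.
Codon 4 UGU (Cys): 16.0 per 1000.
Lowest frequency is 5.0 at codon 3.

3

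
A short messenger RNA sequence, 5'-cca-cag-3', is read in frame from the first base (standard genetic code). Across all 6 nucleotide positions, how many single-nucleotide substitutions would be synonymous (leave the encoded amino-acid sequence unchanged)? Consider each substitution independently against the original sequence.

Codon 1 (CCA, Pro): 3 synonymous substitutions.
Codon 2 (CAG, Gln): 1 synonymous substitution.
Total: 3 + 1 = 4.

4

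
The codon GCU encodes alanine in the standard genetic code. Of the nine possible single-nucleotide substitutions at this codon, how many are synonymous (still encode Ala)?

3

Position 1: none → 0 synonymous.
Position 2: none → 0 synonymous.
Position 3: GCC, GCA, GCG → 3 synonymous.
Total: 0 + 0 + 3 = 3.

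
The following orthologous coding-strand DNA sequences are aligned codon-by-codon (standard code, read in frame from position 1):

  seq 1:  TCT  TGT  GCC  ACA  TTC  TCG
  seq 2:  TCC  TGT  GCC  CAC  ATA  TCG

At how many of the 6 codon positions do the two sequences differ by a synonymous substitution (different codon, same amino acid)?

1

Codon 1: TCT Ser / TCC Ser — synonymous.
Codon 2: TGT Cys / TGT Cys — identical.
Codon 3: GCC Ala / GCC Ala — identical.
Codon 4: ACA Thr / CAC His — nonsynonymous.
Codon 5: TTC Phe / ATA Ile — nonsynonymous.
Codon 6: TCG Ser / TCG Ser — identical.
Synonymous differences: 1.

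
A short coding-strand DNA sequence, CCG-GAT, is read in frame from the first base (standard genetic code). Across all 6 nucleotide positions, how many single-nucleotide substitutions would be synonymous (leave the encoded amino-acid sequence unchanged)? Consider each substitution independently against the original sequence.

Codon 1 (CCG, Pro): 3 synonymous substitutions.
Codon 2 (GAT, Asp): 1 synonymous substitution.
Total: 3 + 1 = 4.

4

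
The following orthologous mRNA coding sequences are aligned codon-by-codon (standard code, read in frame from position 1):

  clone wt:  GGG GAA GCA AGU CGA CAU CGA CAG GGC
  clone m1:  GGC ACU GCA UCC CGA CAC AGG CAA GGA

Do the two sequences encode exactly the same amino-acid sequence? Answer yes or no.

Codon 1: GGG Gly / GGC Gly — synonymous.
Codon 2: GAA Glu / ACU Thr — nonsynonymous.
Codon 3: GCA Ala / GCA Ala — identical.
Codon 4: AGU Ser / UCC Ser — synonymous.
Codon 5: CGA Arg / CGA Arg — identical.
Codon 6: CAU His / CAC His — synonymous.
Codon 7: CGA Arg / AGG Arg — synonymous.
Codon 8: CAG Gln / CAA Gln — synonymous.
Codon 9: GGC Gly / GGA Gly — synonymous.
Nonsynonymous differences: 1 → different protein.

no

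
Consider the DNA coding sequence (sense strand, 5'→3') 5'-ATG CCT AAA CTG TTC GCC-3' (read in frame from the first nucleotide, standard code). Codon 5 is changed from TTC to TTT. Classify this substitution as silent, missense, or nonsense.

Position 15 falls in codon 5: TTC → Phe.
After the substitution the codon is TTT → Phe.
Both encode Phe, so the change is synonymous.

silent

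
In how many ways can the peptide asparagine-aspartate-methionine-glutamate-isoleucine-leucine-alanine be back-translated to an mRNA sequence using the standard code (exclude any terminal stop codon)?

576

Asn: 2 codons.
Asp: 2 codons.
Met: 1 codon.
Glu: 2 codons.
Ile: 3 codons.
Leu: 6 codons.
Ala: 4 codons.
2 × 2 × 1 × 2 × 3 × 6 × 4 = 576.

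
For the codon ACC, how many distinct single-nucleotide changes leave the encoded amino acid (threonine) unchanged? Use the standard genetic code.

3

Position 1: none → 0 synonymous.
Position 2: none → 0 synonymous.
Position 3: ACT, ACA, ACG → 3 synonymous.
Total: 0 + 0 + 3 = 3.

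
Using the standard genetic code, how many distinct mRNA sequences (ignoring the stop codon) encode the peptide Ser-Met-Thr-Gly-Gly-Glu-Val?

3072

Ser: 6 codons.
Met: 1 codon.
Thr: 4 codons.
Gly: 4 codons.
Gly: 4 codons.
Glu: 2 codons.
Val: 4 codons.
6 × 1 × 4 × 4 × 4 × 2 × 4 = 3072.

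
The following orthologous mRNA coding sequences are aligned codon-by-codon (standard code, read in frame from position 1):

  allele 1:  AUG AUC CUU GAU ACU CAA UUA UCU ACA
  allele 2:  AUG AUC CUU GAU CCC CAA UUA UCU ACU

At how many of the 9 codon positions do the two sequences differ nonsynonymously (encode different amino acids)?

1

Codon 1: AUG Met / AUG Met — identical.
Codon 2: AUC Ile / AUC Ile — identical.
Codon 3: CUU Leu / CUU Leu — identical.
Codon 4: GAU Asp / GAU Asp — identical.
Codon 5: ACU Thr / CCC Pro — nonsynonymous.
Codon 6: CAA Gln / CAA Gln — identical.
Codon 7: UUA Leu / UUA Leu — identical.
Codon 8: UCU Ser / UCU Ser — identical.
Codon 9: ACA Thr / ACU Thr — synonymous.
Nonsynonymous differences: 1.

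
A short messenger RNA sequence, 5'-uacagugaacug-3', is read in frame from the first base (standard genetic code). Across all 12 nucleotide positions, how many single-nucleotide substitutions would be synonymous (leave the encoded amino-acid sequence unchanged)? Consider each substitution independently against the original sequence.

Codon 1 (UAC, Tyr): 1 synonymous substitution.
Codon 2 (AGU, Ser): 1 synonymous substitution.
Codon 3 (GAA, Glu): 1 synonymous substitution.
Codon 4 (CUG, Leu): 4 synonymous substitutions.
Total: 1 + 1 + 1 + 4 = 7.

7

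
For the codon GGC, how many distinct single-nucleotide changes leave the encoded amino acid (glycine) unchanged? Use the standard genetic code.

Position 1: none → 0 synonymous.
Position 2: none → 0 synonymous.
Position 3: GGU, GGA, GGG → 3 synonymous.
Total: 0 + 0 + 3 = 3.

3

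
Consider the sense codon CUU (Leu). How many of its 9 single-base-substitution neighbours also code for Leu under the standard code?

Position 1: none → 0 synonymous.
Position 2: none → 0 synonymous.
Position 3: CUC, CUA, CUG → 3 synonymous.
Total: 0 + 0 + 3 = 3.

3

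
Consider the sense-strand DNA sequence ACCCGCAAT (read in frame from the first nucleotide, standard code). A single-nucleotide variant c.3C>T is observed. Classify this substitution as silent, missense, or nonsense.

Position 3 falls in codon 1: ACC → Thr.
After the substitution the codon is ACT → Thr.
Both encode Thr, so the change is synonymous.

silent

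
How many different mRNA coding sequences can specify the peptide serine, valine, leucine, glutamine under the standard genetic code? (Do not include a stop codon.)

Ser: 6 codons.
Val: 4 codons.
Leu: 6 codons.
Gln: 2 codons.
6 × 4 × 6 × 2 = 288.

288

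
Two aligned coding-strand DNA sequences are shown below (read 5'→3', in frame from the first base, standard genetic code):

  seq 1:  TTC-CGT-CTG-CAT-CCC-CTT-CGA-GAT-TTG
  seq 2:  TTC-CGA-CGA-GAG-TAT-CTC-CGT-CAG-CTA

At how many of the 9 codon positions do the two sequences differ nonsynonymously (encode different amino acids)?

Codon 1: TTC Phe / TTC Phe — identical.
Codon 2: CGT Arg / CGA Arg — synonymous.
Codon 3: CTG Leu / CGA Arg — nonsynonymous.
Codon 4: CAT His / GAG Glu — nonsynonymous.
Codon 5: CCC Pro / TAT Tyr — nonsynonymous.
Codon 6: CTT Leu / CTC Leu — synonymous.
Codon 7: CGA Arg / CGT Arg — synonymous.
Codon 8: GAT Asp / CAG Gln — nonsynonymous.
Codon 9: TTG Leu / CTA Leu — synonymous.
Nonsynonymous differences: 4.

4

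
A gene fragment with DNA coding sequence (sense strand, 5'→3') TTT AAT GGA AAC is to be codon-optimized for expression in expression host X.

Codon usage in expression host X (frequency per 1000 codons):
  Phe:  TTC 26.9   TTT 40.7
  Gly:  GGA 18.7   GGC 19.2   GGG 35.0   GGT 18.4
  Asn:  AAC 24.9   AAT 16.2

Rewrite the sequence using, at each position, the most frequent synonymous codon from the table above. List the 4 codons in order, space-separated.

TTT AAC GGG AAC

Codon 1 (Phe): best is TTT at 40.7.
Codon 2 (Asn): best is AAC at 24.9.
Codon 3 (Gly): best is GGG at 35.0.
Codon 4 (Asn): best is AAC at 24.9.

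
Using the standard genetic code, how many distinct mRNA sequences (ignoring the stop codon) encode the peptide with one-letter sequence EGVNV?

Glu: 2 codons.
Gly: 4 codons.
Val: 4 codons.
Asn: 2 codons.
Val: 4 codons.
2 × 4 × 4 × 2 × 4 = 256.

256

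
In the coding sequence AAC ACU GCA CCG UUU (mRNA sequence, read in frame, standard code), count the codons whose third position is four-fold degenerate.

Codon 1 AAC (Asn): third position 2-fold.
Codon 2 ACU (Thr): third position 4-fold.
Codon 3 GCA (Ala): third position 4-fold.
Codon 4 CCG (Pro): third position 4-fold.
Codon 5 UUU (Phe): third position 2-fold.
Four-fold degenerate third positions: 3.

3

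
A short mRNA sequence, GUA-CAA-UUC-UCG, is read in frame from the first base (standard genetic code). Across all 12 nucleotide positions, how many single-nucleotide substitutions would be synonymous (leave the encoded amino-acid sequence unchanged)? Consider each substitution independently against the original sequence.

8

Codon 1 (GUA, Val): 3 synonymous substitutions.
Codon 2 (CAA, Gln): 1 synonymous substitution.
Codon 3 (UUC, Phe): 1 synonymous substitution.
Codon 4 (UCG, Ser): 3 synonymous substitutions.
Total: 3 + 1 + 1 + 3 = 8.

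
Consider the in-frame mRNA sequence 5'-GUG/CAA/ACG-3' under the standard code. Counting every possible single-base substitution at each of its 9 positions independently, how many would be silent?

Codon 1 (GUG, Val): 3 synonymous substitutions.
Codon 2 (CAA, Gln): 1 synonymous substitution.
Codon 3 (ACG, Thr): 3 synonymous substitutions.
Total: 3 + 1 + 3 = 7.

7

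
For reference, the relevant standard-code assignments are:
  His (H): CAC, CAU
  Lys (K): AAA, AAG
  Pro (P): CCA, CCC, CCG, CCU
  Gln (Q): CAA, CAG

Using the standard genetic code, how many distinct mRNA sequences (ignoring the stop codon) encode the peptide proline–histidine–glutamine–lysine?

32

Pro: 4 codons.
His: 2 codons.
Gln: 2 codons.
Lys: 2 codons.
4 × 2 × 2 × 2 = 32.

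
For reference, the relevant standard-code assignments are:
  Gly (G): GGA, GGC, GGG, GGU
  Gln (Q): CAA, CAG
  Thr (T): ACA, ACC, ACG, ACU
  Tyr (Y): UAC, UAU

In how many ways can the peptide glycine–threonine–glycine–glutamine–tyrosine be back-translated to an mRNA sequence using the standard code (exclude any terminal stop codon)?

Gly: 4 codons.
Thr: 4 codons.
Gly: 4 codons.
Gln: 2 codons.
Tyr: 2 codons.
4 × 4 × 4 × 2 × 2 = 256.

256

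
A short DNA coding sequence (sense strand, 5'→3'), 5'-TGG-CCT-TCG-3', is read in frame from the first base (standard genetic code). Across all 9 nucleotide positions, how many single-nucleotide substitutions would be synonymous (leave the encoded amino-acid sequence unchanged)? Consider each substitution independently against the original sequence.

Codon 1 (TGG, Trp): 0 synonymous substitutions.
Codon 2 (CCT, Pro): 3 synonymous substitutions.
Codon 3 (TCG, Ser): 3 synonymous substitutions.
Total: 0 + 3 + 3 = 6.

6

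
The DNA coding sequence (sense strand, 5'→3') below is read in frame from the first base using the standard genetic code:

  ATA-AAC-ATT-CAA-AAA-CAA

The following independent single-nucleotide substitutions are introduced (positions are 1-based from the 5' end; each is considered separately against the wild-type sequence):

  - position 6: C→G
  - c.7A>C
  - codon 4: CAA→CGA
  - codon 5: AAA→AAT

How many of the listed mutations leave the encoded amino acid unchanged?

0

Codon 2: AAC (Asn) → AAG (Lys) — missense.
Codon 3: ATT (Ile) → CTT (Leu) — missense.
Codon 4: CAA (Gln) → CGA (Arg) — missense.
Codon 5: AAA (Lys) → AAT (Asn) — missense.
Synonymous: 0 of 4.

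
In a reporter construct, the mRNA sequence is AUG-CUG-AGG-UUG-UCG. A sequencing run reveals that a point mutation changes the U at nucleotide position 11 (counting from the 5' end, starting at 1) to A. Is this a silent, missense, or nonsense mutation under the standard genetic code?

Position 11 falls in codon 4: UUG → Leu.
After the substitution the codon is UAG → Stop.
The new codon is a stop codon, so this is a nonsense mutation.

nonsense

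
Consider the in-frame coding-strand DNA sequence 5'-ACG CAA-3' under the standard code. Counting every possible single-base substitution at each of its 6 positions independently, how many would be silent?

4

Codon 1 (ACG, Thr): 3 synonymous substitutions.
Codon 2 (CAA, Gln): 1 synonymous substitution.
Total: 3 + 1 = 4.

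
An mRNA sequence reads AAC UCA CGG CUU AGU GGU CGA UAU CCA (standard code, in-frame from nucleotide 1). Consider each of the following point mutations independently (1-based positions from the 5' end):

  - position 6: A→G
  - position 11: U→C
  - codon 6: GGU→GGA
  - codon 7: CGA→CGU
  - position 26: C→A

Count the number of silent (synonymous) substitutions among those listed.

Codon 2: UCA (Ser) → UCG (Ser) — synonymous.
Codon 4: CUU (Leu) → CCU (Pro) — missense.
Codon 6: GGU (Gly) → GGA (Gly) — synonymous.
Codon 7: CGA (Arg) → CGU (Arg) — synonymous.
Codon 9: CCA (Pro) → CAA (Gln) — missense.
Synonymous: 3 of 5.

3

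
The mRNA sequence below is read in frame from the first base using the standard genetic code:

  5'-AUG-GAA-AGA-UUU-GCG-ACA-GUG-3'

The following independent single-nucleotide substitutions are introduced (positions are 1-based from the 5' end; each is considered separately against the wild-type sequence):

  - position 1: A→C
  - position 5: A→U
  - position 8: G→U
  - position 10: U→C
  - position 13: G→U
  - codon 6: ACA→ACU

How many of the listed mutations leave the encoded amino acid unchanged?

Codon 1: AUG (Met) → CUG (Leu) — missense.
Codon 2: GAA (Glu) → GUA (Val) — missense.
Codon 3: AGA (Arg) → AUA (Ile) — missense.
Codon 4: UUU (Phe) → CUU (Leu) — missense.
Codon 5: GCG (Ala) → UCG (Ser) — missense.
Codon 6: ACA (Thr) → ACU (Thr) — synonymous.
Synonymous: 1 of 6.

1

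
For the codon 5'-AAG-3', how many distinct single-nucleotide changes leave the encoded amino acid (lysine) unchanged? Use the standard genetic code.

Position 1: none → 0 synonymous.
Position 2: none → 0 synonymous.
Position 3: AAA → 1 synonymous.
Total: 0 + 0 + 1 = 1.

1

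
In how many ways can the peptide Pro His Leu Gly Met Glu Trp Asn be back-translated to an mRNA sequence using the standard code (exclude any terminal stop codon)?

768

Pro: 4 codons.
His: 2 codons.
Leu: 6 codons.
Gly: 4 codons.
Met: 1 codon.
Glu: 2 codons.
Trp: 1 codon.
Asn: 2 codons.
4 × 2 × 6 × 4 × 1 × 2 × 1 × 2 = 768.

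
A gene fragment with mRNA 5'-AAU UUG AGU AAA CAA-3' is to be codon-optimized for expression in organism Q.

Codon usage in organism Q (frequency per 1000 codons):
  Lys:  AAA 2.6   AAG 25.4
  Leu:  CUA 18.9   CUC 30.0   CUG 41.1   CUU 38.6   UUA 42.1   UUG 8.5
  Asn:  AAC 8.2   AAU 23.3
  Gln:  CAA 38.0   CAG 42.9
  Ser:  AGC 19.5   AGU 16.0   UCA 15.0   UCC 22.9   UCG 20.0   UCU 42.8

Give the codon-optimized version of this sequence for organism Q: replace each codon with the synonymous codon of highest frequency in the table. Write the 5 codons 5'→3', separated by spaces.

AAU UUA UCU AAG CAG

Codon 1 (Asn): best is AAU at 23.3.
Codon 2 (Leu): best is UUA at 42.1.
Codon 3 (Ser): best is UCU at 42.8.
Codon 4 (Lys): best is AAG at 25.4.
Codon 5 (Gln): best is CAG at 42.9.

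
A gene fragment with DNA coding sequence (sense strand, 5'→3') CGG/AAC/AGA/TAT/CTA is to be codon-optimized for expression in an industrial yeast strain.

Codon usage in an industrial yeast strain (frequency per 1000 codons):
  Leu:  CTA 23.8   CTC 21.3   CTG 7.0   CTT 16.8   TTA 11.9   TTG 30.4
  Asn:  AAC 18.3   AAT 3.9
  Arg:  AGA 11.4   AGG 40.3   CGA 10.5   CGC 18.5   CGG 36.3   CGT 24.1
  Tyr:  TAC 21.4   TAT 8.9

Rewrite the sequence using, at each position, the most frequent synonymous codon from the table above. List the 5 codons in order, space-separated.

AGG AAC AGG TAC TTG

Codon 1 (Arg): best is AGG at 40.3.
Codon 2 (Asn): best is AAC at 18.3.
Codon 3 (Arg): best is AGG at 40.3.
Codon 4 (Tyr): best is TAC at 21.4.
Codon 5 (Leu): best is TTG at 30.4.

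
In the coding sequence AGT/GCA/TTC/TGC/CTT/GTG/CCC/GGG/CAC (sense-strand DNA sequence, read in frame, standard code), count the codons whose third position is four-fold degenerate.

Codon 1 AGT (Ser): third position 2-fold.
Codon 2 GCA (Ala): third position 4-fold.
Codon 3 TTC (Phe): third position 2-fold.
Codon 4 TGC (Cys): third position 2-fold.
Codon 5 CTT (Leu): third position 4-fold.
Codon 6 GTG (Val): third position 4-fold.
Codon 7 CCC (Pro): third position 4-fold.
Codon 8 GGG (Gly): third position 4-fold.
Codon 9 CAC (His): third position 2-fold.
Four-fold degenerate third positions: 5.

5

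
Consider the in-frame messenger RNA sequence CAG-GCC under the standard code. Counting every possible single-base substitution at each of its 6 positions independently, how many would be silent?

Codon 1 (CAG, Gln): 1 synonymous substitution.
Codon 2 (GCC, Ala): 3 synonymous substitutions.
Total: 1 + 3 = 4.

4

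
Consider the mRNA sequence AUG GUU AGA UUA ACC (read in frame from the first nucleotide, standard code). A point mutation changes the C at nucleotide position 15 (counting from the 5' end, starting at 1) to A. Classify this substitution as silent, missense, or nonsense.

Position 15 falls in codon 5: ACC → Thr.
After the substitution the codon is ACA → Thr.
Both encode Thr, so the change is synonymous.

silent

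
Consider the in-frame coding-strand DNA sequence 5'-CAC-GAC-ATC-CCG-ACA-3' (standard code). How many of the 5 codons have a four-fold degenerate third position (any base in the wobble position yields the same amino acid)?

Codon 1 CAC (His): third position 2-fold.
Codon 2 GAC (Asp): third position 2-fold.
Codon 3 ATC (Ile): third position 3-fold.
Codon 4 CCG (Pro): third position 4-fold.
Codon 5 ACA (Thr): third position 4-fold.
Four-fold degenerate third positions: 2.

2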